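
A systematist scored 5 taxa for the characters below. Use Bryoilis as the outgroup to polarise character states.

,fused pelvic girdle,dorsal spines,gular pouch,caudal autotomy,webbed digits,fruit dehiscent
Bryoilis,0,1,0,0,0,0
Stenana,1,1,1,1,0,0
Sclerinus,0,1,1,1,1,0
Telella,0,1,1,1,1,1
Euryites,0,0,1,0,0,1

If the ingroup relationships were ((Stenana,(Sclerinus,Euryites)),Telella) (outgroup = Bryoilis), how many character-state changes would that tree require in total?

Map each character onto ((Stenana,(Sclerinus,Euryites)),Telella) (rooted by Bryoilis) and count the minimum state changes it requires (Fitch parsimony):
fused pelvic girdle: 1; dorsal spines: 1; gular pouch: 1; caudal autotomy: 2; webbed digits: 2; fruit dehiscent: 2.
Total tree length = 9.

9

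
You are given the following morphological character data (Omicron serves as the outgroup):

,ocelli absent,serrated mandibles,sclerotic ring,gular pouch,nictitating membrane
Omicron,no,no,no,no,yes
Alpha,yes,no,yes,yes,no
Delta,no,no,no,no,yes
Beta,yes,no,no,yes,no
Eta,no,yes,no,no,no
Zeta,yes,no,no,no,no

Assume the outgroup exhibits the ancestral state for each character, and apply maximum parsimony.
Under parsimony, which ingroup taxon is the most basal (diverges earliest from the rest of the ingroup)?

Character polarity is set by the outgroup: the derived state is whichever differs from the outgroup's state, so for nictitating membrane the derived state is 'no', and for the remaining characters it is 'yes'.
Only Alpha, Beta, and Zeta show the derived state 'yes' for ocelli absent, supporting them as a clade.
serrated mandibles (derived state 'yes') is unique to Eta (autapomorphy; uninformative for grouping).
sclerotic ring: derived state 'yes' in Alpha only — an autapomorphy, so it tells us nothing about relationships among taxa.
gular pouch: derived state 'yes' in Alpha and Beta only — synapomorphy for {Alpha, Beta}.
nictitating membrane: derived state 'no' in Alpha, Beta, Eta, and Zeta only — synapomorphy for {Alpha, Beta, Eta, Zeta}.
Most parsimonious ingroup topology: ((((Alpha,Beta),Zeta),Eta),Delta).
Delta is sister to the clade containing all other ingroup taxa, so it is the earliest-diverging (most basal) ingroup lineage.

Delta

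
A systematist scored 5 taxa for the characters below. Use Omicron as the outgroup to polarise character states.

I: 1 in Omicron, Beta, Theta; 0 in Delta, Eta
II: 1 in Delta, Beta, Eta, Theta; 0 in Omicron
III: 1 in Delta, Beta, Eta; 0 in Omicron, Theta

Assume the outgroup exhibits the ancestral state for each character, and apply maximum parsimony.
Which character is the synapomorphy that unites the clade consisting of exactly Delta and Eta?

Character polarity is set by the outgroup: the derived state is whichever differs from the outgroup's state, so for I the derived state is '0', and for the remaining characters it is '1'.
I (derived state '0') is shared by Delta and Eta — a synapomorphy uniting that clade.
All ingroup taxa share the derived state '1' for II; it defines the ingroup but does not resolve relationships within it.
III (derived state '1') is shared by Beta, Delta, and Eta — a synapomorphy uniting that clade.
Most parsimonious ingroup topology: (((Delta,Eta),Beta),Theta).
The clade {Delta, Eta} is supported by I: its derived state '0' occurs in exactly those taxa and in no other taxon (including the outgroup).

I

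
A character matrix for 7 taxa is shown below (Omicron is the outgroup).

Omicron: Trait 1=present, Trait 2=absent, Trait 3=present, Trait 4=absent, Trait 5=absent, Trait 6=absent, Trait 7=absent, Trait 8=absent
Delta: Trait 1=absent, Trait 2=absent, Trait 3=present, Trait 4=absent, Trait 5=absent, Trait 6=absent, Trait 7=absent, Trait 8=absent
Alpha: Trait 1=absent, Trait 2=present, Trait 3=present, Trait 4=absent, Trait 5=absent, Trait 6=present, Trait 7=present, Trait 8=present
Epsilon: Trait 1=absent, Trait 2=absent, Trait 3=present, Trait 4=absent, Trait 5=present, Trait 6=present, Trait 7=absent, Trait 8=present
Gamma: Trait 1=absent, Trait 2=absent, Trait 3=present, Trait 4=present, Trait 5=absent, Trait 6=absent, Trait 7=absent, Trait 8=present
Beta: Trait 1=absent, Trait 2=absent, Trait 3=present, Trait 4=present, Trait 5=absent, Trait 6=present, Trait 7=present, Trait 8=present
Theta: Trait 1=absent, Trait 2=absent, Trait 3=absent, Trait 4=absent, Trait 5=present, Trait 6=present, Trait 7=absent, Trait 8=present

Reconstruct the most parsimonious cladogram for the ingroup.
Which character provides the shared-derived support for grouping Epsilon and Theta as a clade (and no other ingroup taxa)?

Character polarity is set by the outgroup: the derived state is whichever differs from the outgroup's state, so for Trait 1, Trait 3 the derived state is 'absent', and for the remaining characters it is 'present'.
All ingroup taxa share the derived state 'absent' for Trait 1; it defines the ingroup but does not resolve relationships within it.
Trait 2 (derived state 'present') is unique to Alpha (autapomorphy; uninformative for grouping).
Trait 3: derived state 'absent' in Theta only — an autapomorphy, so it tells us nothing about relationships among taxa.
Trait 4 groups Beta and Gamma, which is incompatible with the clades supported by the remaining characters; treating it as convergent (homoplasy) costs fewer steps than any alternative tree.
Trait 5: derived state 'present' in Epsilon and Theta only — synapomorphy for {Epsilon, Theta}.
Only Alpha, Beta, Epsilon, and Theta show the derived state 'present' for Trait 6, supporting them as a clade.
Trait 7 (derived state 'present') is shared by Alpha and Beta — a synapomorphy uniting that clade.
Only Alpha, Beta, Epsilon, Gamma, and Theta show the derived state 'present' for Trait 8, supporting them as a clade.
Most parsimonious ingroup topology: (Delta,(((Alpha,Beta),(Epsilon,Theta)),Gamma)).
The clade {Epsilon, Theta} is supported by Trait 5: its derived state 'present' occurs in exactly those taxa and in no other taxon (including the outgroup).

Trait 5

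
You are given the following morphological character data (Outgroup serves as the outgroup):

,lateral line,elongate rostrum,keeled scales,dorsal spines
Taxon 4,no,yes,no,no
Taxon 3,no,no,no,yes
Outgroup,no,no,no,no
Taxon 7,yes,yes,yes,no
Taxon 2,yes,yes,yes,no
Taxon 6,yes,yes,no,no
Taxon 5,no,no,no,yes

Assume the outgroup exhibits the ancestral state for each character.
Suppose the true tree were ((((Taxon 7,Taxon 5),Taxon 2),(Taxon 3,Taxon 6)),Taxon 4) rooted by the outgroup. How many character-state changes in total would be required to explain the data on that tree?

Map each character onto ((((Taxon 7,Taxon 5),Taxon 2),(Taxon 3,Taxon 6)),Taxon 4) (rooted by Outgroup) and count the minimum state changes it requires (Fitch parsimony):
lateral line: 3; elongate rostrum: 3; keeled scales: 2; dorsal spines: 2.
Total tree length = 10.

10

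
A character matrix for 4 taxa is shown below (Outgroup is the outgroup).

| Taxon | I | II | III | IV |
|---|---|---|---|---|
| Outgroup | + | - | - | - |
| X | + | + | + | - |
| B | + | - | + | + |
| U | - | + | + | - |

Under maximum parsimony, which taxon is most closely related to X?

Character polarity is set by the outgroup: the derived state is whichever differs from the outgroup's state, so for I the derived state is '-', and for the remaining characters it is '+'.
I (derived state '-') is unique to U (autapomorphy; uninformative for grouping).
II: derived state '+' in U and X only — synapomorphy for {U, X}.
All ingroup taxa share the derived state '+' for III; it defines the ingroup but does not resolve relationships within it.
IV (derived state '+') is unique to B (autapomorphy; uninformative for grouping).
Most parsimonious ingroup topology: ((X,U),B).
X and U form a cherry on this tree, so they are sister taxa.

U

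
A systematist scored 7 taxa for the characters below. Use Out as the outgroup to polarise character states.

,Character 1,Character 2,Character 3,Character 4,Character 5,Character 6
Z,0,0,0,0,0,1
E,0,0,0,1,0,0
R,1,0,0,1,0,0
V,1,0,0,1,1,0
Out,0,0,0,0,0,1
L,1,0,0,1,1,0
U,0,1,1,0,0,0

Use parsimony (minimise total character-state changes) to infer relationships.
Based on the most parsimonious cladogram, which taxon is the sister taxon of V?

L

Character polarity is set by the outgroup: the derived state is whichever differs from the outgroup's state, so for Character 6 the derived state is '0', and for the remaining characters it is '1'.
Only L, R, and V show the derived state '1' for Character 1, supporting them as a clade.
Character 2 (derived state '1') is unique to U (autapomorphy; uninformative for grouping).
Character 3 (derived state '1') is unique to U (autapomorphy; uninformative for grouping).
Character 4 (derived state '1') is shared by E, L, R, and V — a synapomorphy uniting that clade.
Character 5: derived state '1' in L and V only — synapomorphy for {L, V}.
Only E, L, R, U, and V show the derived state '0' for Character 6, supporting them as a clade.
Most parsimonious ingroup topology: (Z,((E,((L,V),R)),U)).
V and L form a cherry on this tree, so they are sister taxa.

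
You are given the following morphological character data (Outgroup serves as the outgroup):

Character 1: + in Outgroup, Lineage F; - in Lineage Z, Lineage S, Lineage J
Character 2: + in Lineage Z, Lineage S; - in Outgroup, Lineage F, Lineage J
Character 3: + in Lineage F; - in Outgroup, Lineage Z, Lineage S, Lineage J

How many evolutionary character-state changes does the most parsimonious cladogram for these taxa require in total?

3

Character polarity is set by the outgroup: the derived state is whichever differs from the outgroup's state, so for Character 1 the derived state is '-', and for the remaining characters it is '+'.
Character 1 (derived state '-') is shared by Lineage J, Lineage S, and Lineage Z — a synapomorphy uniting that clade.
Character 2 (derived state '+') is shared by Lineage S and Lineage Z — a synapomorphy uniting that clade.
Character 3 (derived state '+') is unique to Lineage F (autapomorphy; uninformative for grouping).
Most parsimonious ingroup topology: (((Lineage Z,Lineage S),Lineage J),Lineage F).
Changes per character on this tree: Character 1: 1; Character 2: 1; Character 3: 1.
Total = 3.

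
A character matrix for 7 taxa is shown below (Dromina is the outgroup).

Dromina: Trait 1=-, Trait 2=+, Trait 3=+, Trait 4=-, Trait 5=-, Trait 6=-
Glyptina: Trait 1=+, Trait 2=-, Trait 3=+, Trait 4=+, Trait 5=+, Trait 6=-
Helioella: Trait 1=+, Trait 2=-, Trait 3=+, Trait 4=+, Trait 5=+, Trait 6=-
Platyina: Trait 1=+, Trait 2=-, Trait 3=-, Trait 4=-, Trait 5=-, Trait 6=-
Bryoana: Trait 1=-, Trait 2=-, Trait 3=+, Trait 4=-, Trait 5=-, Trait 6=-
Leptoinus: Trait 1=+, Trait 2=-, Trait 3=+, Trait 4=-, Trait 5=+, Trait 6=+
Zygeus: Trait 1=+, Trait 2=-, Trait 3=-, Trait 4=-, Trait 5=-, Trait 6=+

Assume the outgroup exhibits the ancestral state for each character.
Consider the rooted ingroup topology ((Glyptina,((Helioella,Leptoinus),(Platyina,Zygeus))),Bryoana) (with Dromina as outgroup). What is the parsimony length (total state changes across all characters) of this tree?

9

Map each character onto ((Glyptina,((Helioella,Leptoinus),(Platyina,Zygeus))),Bryoana) (rooted by Dromina) and count the minimum state changes it requires (Fitch parsimony):
Trait 1: 1; Trait 2: 1; Trait 3: 1; Trait 4: 2; Trait 5: 2; Trait 6: 2.
Total tree length = 9.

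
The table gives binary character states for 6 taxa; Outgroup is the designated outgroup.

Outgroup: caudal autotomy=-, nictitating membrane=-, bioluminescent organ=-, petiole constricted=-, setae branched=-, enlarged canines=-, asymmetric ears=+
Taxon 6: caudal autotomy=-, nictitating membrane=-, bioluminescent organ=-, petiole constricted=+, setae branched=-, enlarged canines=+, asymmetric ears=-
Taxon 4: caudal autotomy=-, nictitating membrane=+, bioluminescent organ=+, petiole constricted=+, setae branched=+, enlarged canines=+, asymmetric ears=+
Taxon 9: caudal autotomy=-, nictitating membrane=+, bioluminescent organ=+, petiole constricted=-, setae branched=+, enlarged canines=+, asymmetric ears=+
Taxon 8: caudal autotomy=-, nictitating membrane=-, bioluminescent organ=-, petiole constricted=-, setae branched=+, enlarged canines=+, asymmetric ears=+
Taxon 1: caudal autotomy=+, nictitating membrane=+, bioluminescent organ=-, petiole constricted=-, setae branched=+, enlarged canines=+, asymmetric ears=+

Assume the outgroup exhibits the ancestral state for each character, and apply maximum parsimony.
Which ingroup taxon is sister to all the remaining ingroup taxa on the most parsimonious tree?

Character polarity is set by the outgroup: the derived state is whichever differs from the outgroup's state, so for asymmetric ears the derived state is '-', and for the remaining characters it is '+'.
caudal autotomy: derived state '+' in Taxon 1 only — an autapomorphy, so it tells us nothing about relationships among taxa.
nictitating membrane (derived state '+') is shared by Taxon 1, Taxon 4, and Taxon 9 — a synapomorphy uniting that clade.
bioluminescent organ (derived state '+') is shared by Taxon 4 and Taxon 9 — a synapomorphy uniting that clade.
petiole constricted (state '+') occurs in Taxon 4 and Taxon 6 but conflicts with the nesting implied by the other characters — most parsimoniously interpreted as homoplasy.
setae branched: derived state '+' in Taxon 1, Taxon 4, Taxon 8, and Taxon 9 only — synapomorphy for {Taxon 1, Taxon 4, Taxon 8, Taxon 9}.
All ingroup taxa share the derived state '+' for enlarged canines; it defines the ingroup but does not resolve relationships within it.
asymmetric ears: derived state '-' in Taxon 6 only — an autapomorphy, so it tells us nothing about relationships among taxa.
Most parsimonious ingroup topology: (Taxon 6,(((Taxon 4,Taxon 9),Taxon 1),Taxon 8)).
Taxon 6 is sister to the clade containing all other ingroup taxa, so it is the earliest-diverging (most basal) ingroup lineage.

Taxon 6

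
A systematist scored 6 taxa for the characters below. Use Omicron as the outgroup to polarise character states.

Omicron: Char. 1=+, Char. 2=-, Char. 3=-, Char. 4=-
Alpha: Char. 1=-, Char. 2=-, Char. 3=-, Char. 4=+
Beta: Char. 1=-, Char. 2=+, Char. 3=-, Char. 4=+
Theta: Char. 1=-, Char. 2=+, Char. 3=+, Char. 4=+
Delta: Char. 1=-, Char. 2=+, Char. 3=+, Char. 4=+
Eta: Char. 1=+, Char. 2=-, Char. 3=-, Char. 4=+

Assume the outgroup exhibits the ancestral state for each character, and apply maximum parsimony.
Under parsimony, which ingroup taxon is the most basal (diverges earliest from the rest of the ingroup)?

Character polarity is set by the outgroup: the derived state is whichever differs from the outgroup's state, so for Char. 1 the derived state is '-', and for the remaining characters it is '+'.
Char. 1: derived state '-' in Alpha, Beta, Delta, and Theta only — synapomorphy for {Alpha, Beta, Delta, Theta}.
Only Beta, Delta, and Theta show the derived state '+' for Char. 2, supporting them as a clade.
Only Delta and Theta show the derived state '+' for Char. 3, supporting them as a clade.
All ingroup taxa share the derived state '+' for Char. 4; it defines the ingroup but does not resolve relationships within it.
Most parsimonious ingroup topology: ((Alpha,(Beta,(Theta,Delta))),Eta).
Eta is sister to the clade containing all other ingroup taxa, so it is the earliest-diverging (most basal) ingroup lineage.

Eta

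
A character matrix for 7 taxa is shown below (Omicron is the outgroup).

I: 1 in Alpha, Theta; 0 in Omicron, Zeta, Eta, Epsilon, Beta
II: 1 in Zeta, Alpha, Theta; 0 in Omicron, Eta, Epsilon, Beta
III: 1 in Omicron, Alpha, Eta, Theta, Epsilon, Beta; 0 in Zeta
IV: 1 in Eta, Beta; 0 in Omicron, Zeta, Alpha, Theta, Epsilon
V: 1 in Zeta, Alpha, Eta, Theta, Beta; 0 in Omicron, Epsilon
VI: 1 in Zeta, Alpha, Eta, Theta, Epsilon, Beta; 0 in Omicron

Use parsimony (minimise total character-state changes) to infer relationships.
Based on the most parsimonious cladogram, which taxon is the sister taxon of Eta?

Beta

Character polarity is set by the outgroup: the derived state is whichever differs from the outgroup's state, so for III the derived state is '0', and for the remaining characters it is '1'.
Only Alpha and Theta show the derived state '1' for I, supporting them as a clade.
Only Alpha, Theta, and Zeta show the derived state '1' for II, supporting them as a clade.
III (derived state '0') is unique to Zeta (autapomorphy; uninformative for grouping).
Only Beta and Eta show the derived state '1' for IV, supporting them as a clade.
Only Alpha, Beta, Eta, Theta, and Zeta show the derived state '1' for V, supporting them as a clade.
VI (derived state '1') is shared by all ingroup taxa — unites the whole ingroup.
Most parsimonious ingroup topology: (((Zeta,(Alpha,Theta)),(Eta,Beta)),Epsilon).
Eta and Beta form a cherry on this tree, so they are sister taxa.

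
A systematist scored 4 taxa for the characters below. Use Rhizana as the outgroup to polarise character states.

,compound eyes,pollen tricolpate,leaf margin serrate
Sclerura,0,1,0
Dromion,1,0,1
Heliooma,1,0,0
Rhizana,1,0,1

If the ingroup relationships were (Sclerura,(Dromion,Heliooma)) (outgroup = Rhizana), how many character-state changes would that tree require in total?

Map each character onto (Sclerura,(Dromion,Heliooma)) (rooted by Rhizana) and count the minimum state changes it requires (Fitch parsimony):
compound eyes: 1; pollen tricolpate: 1; leaf margin serrate: 2.
Total tree length = 4.

4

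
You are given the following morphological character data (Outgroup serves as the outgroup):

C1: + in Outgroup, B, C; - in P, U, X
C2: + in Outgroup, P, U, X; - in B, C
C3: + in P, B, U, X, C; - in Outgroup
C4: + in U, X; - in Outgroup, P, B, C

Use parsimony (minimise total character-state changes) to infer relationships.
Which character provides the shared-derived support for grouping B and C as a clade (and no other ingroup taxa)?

Character polarity is set by the outgroup: the derived state is whichever differs from the outgroup's state, so for C1, C2 the derived state is '-', and for the remaining characters it is '+'.
C1 (derived state '-') is shared by P, U, and X — a synapomorphy uniting that clade.
C2: derived state '-' in B and C only — synapomorphy for {B, C}.
All ingroup taxa share the derived state '+' for C3; it defines the ingroup but does not resolve relationships within it.
C4: derived state '+' in U and X only — synapomorphy for {U, X}.
Most parsimonious ingroup topology: ((P,(U,X)),(B,C)).
The clade {B, C} is supported by C2: its derived state '-' occurs in exactly those taxa and in no other taxon (including the outgroup).

C2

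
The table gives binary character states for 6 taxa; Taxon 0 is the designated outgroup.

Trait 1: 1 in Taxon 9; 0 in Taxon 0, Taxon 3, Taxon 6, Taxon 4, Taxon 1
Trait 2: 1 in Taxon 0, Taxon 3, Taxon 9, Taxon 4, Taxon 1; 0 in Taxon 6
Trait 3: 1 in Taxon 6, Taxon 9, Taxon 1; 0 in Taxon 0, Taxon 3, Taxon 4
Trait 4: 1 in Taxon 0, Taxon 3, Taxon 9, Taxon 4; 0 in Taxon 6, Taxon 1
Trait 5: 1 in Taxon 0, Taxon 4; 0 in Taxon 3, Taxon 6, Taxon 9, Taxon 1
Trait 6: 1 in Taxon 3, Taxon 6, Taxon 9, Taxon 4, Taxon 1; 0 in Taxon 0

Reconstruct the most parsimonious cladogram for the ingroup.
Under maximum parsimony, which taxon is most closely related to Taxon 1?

Taxon 6

Character polarity is set by the outgroup: the derived state is whichever differs from the outgroup's state, so for Trait 2, Trait 4, Trait 5 the derived state is '0', and for the remaining characters it is '1'.
Trait 1 (derived state '1') is unique to Taxon 9 (autapomorphy; uninformative for grouping).
Trait 2 (derived state '0') is unique to Taxon 6 (autapomorphy; uninformative for grouping).
Trait 3: derived state '1' in Taxon 1, Taxon 6, and Taxon 9 only — synapomorphy for {Taxon 1, Taxon 6, Taxon 9}.
Trait 4 (derived state '0') is shared by Taxon 1 and Taxon 6 — a synapomorphy uniting that clade.
Only Taxon 1, Taxon 3, Taxon 6, and Taxon 9 show the derived state '0' for Trait 5, supporting them as a clade.
All ingroup taxa share the derived state '1' for Trait 6; it defines the ingroup but does not resolve relationships within it.
Most parsimonious ingroup topology: ((Taxon 3,((Taxon 6,Taxon 1),Taxon 9)),Taxon 4).
Taxon 1 and Taxon 6 form a cherry on this tree, so they are sister taxa.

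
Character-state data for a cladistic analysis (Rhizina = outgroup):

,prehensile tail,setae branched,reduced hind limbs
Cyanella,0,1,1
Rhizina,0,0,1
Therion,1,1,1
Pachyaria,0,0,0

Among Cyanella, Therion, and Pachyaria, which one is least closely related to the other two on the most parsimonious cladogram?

Pachyaria

Character polarity is set by the outgroup: the derived state is whichever differs from the outgroup's state, so for reduced hind limbs the derived state is '0', and for the remaining characters it is '1'.
prehensile tail: derived state '1' in Therion only — an autapomorphy, so it tells us nothing about relationships among taxa.
setae branched: derived state '1' in Cyanella and Therion only — synapomorphy for {Cyanella, Therion}.
reduced hind limbs (derived state '0') is unique to Pachyaria (autapomorphy; uninformative for grouping).
Most parsimonious ingroup topology: (Pachyaria,(Therion,Cyanella)).
Cyanella and Therion share a more recent common ancestor with each other than either does with Pachyaria, so Pachyaria is the least closely related of the three.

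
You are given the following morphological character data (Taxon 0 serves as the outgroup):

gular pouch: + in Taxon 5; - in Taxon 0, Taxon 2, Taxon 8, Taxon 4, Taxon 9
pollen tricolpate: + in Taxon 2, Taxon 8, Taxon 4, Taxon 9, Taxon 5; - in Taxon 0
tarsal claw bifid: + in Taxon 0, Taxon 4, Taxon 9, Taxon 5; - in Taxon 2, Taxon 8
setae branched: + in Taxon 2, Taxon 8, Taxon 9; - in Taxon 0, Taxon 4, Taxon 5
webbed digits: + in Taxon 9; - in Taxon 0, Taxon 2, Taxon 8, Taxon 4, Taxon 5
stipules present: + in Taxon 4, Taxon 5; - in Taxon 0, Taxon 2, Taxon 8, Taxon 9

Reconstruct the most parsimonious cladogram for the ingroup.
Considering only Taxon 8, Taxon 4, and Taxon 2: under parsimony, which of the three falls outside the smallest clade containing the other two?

Taxon 4

Character polarity is set by the outgroup: the derived state is whichever differs from the outgroup's state, so for tarsal claw bifid the derived state is '-', and for the remaining characters it is '+'.
gular pouch (derived state '+') is unique to Taxon 5 (autapomorphy; uninformative for grouping).
pollen tricolpate (derived state '+') is shared by all ingroup taxa — unites the whole ingroup.
tarsal claw bifid: derived state '-' in Taxon 2 and Taxon 8 only — synapomorphy for {Taxon 2, Taxon 8}.
Only Taxon 2, Taxon 8, and Taxon 9 show the derived state '+' for setae branched, supporting them as a clade.
webbed digits: derived state '+' in Taxon 9 only — an autapomorphy, so it tells us nothing about relationships among taxa.
Only Taxon 4 and Taxon 5 show the derived state '+' for stipules present, supporting them as a clade.
Most parsimonious ingroup topology: (((Taxon 2,Taxon 8),Taxon 9),(Taxon 4,Taxon 5)).
Taxon 2 and Taxon 8 share a more recent common ancestor with each other than either does with Taxon 4, so Taxon 4 is the least closely related of the three.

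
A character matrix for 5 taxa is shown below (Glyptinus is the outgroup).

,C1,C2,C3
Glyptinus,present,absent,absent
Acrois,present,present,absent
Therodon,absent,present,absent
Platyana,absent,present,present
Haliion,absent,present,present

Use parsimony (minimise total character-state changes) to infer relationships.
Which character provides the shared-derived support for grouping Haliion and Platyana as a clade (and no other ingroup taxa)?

C3

Character polarity is set by the outgroup: the derived state is whichever differs from the outgroup's state, so for C1 the derived state is 'absent', and for the remaining characters it is 'present'.
C1: derived state 'absent' in Haliion, Platyana, and Therodon only — synapomorphy for {Haliion, Platyana, Therodon}.
All ingroup taxa share the derived state 'present' for C2; it defines the ingroup but does not resolve relationships within it.
Only Haliion and Platyana show the derived state 'present' for C3, supporting them as a clade.
Most parsimonious ingroup topology: (((Platyana,Haliion),Therodon),Acrois).
The clade {Haliion, Platyana} is supported by C3: its derived state 'present' occurs in exactly those taxa and in no other taxon (including the outgroup).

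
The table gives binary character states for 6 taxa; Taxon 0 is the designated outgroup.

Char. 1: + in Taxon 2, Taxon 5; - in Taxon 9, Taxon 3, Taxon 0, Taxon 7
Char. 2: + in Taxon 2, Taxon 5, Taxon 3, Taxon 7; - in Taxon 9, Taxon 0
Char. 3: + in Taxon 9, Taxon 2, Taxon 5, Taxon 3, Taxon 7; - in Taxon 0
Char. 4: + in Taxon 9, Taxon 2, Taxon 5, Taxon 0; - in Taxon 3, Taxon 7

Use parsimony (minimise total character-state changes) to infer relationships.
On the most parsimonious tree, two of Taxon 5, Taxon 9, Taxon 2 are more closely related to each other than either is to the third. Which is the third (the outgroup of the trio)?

Taxon 9

Character polarity is set by the outgroup: the derived state is whichever differs from the outgroup's state, so for Char. 4 the derived state is '-', and for the remaining characters it is '+'.
Only Taxon 2 and Taxon 5 show the derived state '+' for Char. 1, supporting them as a clade.
Char. 2 (derived state '+') is shared by Taxon 2, Taxon 3, Taxon 5, and Taxon 7 — a synapomorphy uniting that clade.
All ingroup taxa share the derived state '+' for Char. 3; it defines the ingroup but does not resolve relationships within it.
Only Taxon 3 and Taxon 7 show the derived state '-' for Char. 4, supporting them as a clade.
Most parsimonious ingroup topology: (((Taxon 2,Taxon 5),(Taxon 3,Taxon 7)),Taxon 9).
Taxon 5 and Taxon 2 share a more recent common ancestor with each other than either does with Taxon 9, so Taxon 9 is the least closely related of the three.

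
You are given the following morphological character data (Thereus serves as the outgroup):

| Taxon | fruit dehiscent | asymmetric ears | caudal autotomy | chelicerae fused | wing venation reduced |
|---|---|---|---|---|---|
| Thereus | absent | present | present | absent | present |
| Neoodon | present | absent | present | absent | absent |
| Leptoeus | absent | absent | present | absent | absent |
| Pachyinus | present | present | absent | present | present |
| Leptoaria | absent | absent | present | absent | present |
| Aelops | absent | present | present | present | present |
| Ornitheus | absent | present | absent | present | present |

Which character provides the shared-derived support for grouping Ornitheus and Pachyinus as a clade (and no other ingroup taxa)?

Character polarity is set by the outgroup: the derived state is whichever differs from the outgroup's state, so for asymmetric ears, caudal autotomy, wing venation reduced the derived state is 'absent', and for the remaining characters it is 'present'.
fruit dehiscent (state 'present') occurs in Neoodon and Pachyinus but conflicts with the nesting implied by the other characters — most parsimoniously interpreted as homoplasy.
asymmetric ears: derived state 'absent' in Leptoaria, Leptoeus, and Neoodon only — synapomorphy for {Leptoaria, Leptoeus, Neoodon}.
Only Ornitheus and Pachyinus show the derived state 'absent' for caudal autotomy, supporting them as a clade.
chelicerae fused (derived state 'present') is shared by Aelops, Ornitheus, and Pachyinus — a synapomorphy uniting that clade.
Only Leptoeus and Neoodon show the derived state 'absent' for wing venation reduced, supporting them as a clade.
Most parsimonious ingroup topology: (((Neoodon,Leptoeus),Leptoaria),((Pachyinus,Ornitheus),Aelops)).
The clade {Ornitheus, Pachyinus} is supported by caudal autotomy: its derived state 'absent' occurs in exactly those taxa and in no other taxon (including the outgroup).

caudal autotomy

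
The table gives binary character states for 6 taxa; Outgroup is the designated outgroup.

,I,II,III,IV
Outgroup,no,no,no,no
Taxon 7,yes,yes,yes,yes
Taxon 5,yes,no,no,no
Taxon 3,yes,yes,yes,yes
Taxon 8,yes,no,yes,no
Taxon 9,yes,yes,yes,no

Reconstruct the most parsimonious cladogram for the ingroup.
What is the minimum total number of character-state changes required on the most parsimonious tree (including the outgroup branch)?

The outgroup has state 'no' for every character, so 'yes' is the derived state throughout.
All ingroup taxa share the derived state 'yes' for I; it defines the ingroup but does not resolve relationships within it.
Only Taxon 3, Taxon 7, and Taxon 9 show the derived state 'yes' for II, supporting them as a clade.
III (derived state 'yes') is shared by Taxon 3, Taxon 7, Taxon 8, and Taxon 9 — a synapomorphy uniting that clade.
IV: derived state 'yes' in Taxon 3 and Taxon 7 only — synapomorphy for {Taxon 3, Taxon 7}.
Most parsimonious ingroup topology: ((((Taxon 7,Taxon 3),Taxon 9),Taxon 8),Taxon 5).
Changes per character on this tree: I: 1; II: 1; III: 1; IV: 1.
Total = 4.

4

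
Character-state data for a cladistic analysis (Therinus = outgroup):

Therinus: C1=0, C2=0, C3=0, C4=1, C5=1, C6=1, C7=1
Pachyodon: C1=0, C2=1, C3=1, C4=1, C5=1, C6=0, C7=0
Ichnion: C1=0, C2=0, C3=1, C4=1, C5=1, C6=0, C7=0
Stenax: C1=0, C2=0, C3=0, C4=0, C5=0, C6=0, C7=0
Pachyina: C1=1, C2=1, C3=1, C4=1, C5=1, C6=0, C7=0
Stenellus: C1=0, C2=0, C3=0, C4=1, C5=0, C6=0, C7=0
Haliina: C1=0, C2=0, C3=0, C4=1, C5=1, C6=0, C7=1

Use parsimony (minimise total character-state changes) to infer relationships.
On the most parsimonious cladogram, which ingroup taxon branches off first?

Haliina

Character polarity is set by the outgroup: the derived state is whichever differs from the outgroup's state, so for C4, C5, C6, C7 the derived state is '0', and for the remaining characters it is '1'.
C1 (derived state '1') is unique to Pachyina (autapomorphy; uninformative for grouping).
C2: derived state '1' in Pachyina and Pachyodon only — synapomorphy for {Pachyina, Pachyodon}.
C3 (derived state '1') is shared by Ichnion, Pachyina, and Pachyodon — a synapomorphy uniting that clade.
C4 (derived state '0') is unique to Stenax (autapomorphy; uninformative for grouping).
Only Stenax and Stenellus show the derived state '0' for C5, supporting them as a clade.
C6 (derived state '0') is shared by all ingroup taxa — unites the whole ingroup.
C7: derived state '0' in Ichnion, Pachyina, Pachyodon, Stenax, and Stenellus only — synapomorphy for {Ichnion, Pachyina, Pachyodon, Stenax, Stenellus}.
Most parsimonious ingroup topology: ((((Pachyodon,Pachyina),Ichnion),(Stenax,Stenellus)),Haliina).
Haliina is sister to the clade containing all other ingroup taxa, so it is the earliest-diverging (most basal) ingroup lineage.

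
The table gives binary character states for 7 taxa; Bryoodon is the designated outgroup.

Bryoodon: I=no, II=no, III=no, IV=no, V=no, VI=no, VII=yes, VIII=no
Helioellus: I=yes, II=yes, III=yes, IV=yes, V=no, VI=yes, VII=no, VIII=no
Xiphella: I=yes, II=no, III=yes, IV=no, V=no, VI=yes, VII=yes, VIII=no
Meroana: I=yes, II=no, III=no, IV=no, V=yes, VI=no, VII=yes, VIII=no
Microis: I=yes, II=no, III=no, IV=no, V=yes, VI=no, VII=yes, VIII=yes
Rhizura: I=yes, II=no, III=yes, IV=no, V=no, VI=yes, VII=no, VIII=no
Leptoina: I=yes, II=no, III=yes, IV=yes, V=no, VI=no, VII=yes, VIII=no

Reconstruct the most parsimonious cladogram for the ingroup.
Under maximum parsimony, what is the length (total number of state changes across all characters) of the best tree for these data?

Character polarity is set by the outgroup: the derived state is whichever differs from the outgroup's state, so for VII the derived state is 'no', and for the remaining characters it is 'yes'.
All ingroup taxa share the derived state 'yes' for I; it defines the ingroup but does not resolve relationships within it.
II (derived state 'yes') is unique to Helioellus (autapomorphy; uninformative for grouping).
III: derived state 'yes' in Helioellus, Leptoina, Rhizura, and Xiphella only — synapomorphy for {Helioellus, Leptoina, Rhizura, Xiphella}.
IV (state 'yes') occurs in Helioellus and Leptoina but conflicts with the nesting implied by the other characters — most parsimoniously interpreted as homoplasy.
V: derived state 'yes' in Meroana and Microis only — synapomorphy for {Meroana, Microis}.
VI: derived state 'yes' in Helioellus, Rhizura, and Xiphella only — synapomorphy for {Helioellus, Rhizura, Xiphella}.
VII (derived state 'no') is shared by Helioellus and Rhizura — a synapomorphy uniting that clade.
VIII: derived state 'yes' in Microis only — an autapomorphy, so it tells us nothing about relationships among taxa.
Most parsimonious ingroup topology: ((((Helioellus,Rhizura),Xiphella),Leptoina),(Meroana,Microis)).
Changes per character on this tree: I: 1; II: 1; III: 1; IV: 2; V: 1; VI: 1; VII: 1; VIII: 1.
Total = 9.

9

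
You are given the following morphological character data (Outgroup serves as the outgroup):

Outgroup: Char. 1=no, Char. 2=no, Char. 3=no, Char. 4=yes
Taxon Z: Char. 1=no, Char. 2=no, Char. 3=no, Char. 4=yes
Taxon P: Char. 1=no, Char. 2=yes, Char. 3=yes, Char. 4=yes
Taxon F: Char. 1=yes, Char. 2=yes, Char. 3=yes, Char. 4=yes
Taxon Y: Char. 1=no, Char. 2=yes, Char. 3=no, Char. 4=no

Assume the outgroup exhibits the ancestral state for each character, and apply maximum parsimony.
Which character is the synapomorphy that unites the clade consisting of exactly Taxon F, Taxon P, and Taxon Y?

Char. 2

Character polarity is set by the outgroup: the derived state is whichever differs from the outgroup's state, so for Char. 4 the derived state is 'no', and for the remaining characters it is 'yes'.
Char. 1: derived state 'yes' in Taxon F only — an autapomorphy, so it tells us nothing about relationships among taxa.
Char. 2 (derived state 'yes') is shared by Taxon F, Taxon P, and Taxon Y — a synapomorphy uniting that clade.
Only Taxon F and Taxon P show the derived state 'yes' for Char. 3, supporting them as a clade.
Char. 4: derived state 'no' in Taxon Y only — an autapomorphy, so it tells us nothing about relationships among taxa.
Most parsimonious ingroup topology: (Taxon Z,((Taxon P,Taxon F),Taxon Y)).
The clade {Taxon F, Taxon P, Taxon Y} is supported by Char. 2: its derived state 'yes' occurs in exactly those taxa and in no other taxon (including the outgroup).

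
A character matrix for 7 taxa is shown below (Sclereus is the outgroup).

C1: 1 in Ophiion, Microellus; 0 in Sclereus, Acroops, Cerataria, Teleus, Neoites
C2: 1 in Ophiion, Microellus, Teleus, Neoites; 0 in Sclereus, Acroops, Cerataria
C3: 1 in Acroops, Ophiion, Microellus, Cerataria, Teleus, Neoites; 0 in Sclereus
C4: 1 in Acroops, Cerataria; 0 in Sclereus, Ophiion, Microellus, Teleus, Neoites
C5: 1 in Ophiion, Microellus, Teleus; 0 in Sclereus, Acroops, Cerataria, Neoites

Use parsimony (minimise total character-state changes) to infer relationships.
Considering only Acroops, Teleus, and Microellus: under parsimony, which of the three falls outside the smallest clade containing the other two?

Acroops

The outgroup has state '0' for every character, so '1' is the derived state throughout.
C1: derived state '1' in Microellus and Ophiion only — synapomorphy for {Microellus, Ophiion}.
C2: derived state '1' in Microellus, Neoites, Ophiion, and Teleus only — synapomorphy for {Microellus, Neoites, Ophiion, Teleus}.
All ingroup taxa share the derived state '1' for C3; it defines the ingroup but does not resolve relationships within it.
C4 (derived state '1') is shared by Acroops and Cerataria — a synapomorphy uniting that clade.
C5: derived state '1' in Microellus, Ophiion, and Teleus only — synapomorphy for {Microellus, Ophiion, Teleus}.
Most parsimonious ingroup topology: ((Acroops,Cerataria),(((Ophiion,Microellus),Teleus),Neoites)).
Microellus and Teleus share a more recent common ancestor with each other than either does with Acroops, so Acroops is the least closely related of the three.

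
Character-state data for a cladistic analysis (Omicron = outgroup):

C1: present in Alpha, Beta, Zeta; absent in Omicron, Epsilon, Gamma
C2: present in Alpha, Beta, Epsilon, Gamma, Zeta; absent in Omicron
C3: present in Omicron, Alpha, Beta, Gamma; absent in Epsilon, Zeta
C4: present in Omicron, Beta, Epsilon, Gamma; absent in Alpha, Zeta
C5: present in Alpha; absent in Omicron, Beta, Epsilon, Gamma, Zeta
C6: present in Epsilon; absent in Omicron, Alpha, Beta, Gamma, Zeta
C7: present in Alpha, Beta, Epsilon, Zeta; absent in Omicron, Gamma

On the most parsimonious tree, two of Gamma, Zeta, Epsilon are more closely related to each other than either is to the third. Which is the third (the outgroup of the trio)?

Gamma

Character polarity is set by the outgroup: the derived state is whichever differs from the outgroup's state, so for C3, C4 the derived state is 'absent', and for the remaining characters it is 'present'.
Only Alpha, Beta, and Zeta show the derived state 'present' for C1, supporting them as a clade.
All ingroup taxa share the derived state 'present' for C2; it defines the ingroup but does not resolve relationships within it.
C3 groups Epsilon and Zeta, which is incompatible with the clades supported by the remaining characters; treating it as convergent (homoplasy) costs fewer steps than any alternative tree.
C4: derived state 'absent' in Alpha and Zeta only — synapomorphy for {Alpha, Zeta}.
C5 (derived state 'present') is unique to Alpha (autapomorphy; uninformative for grouping).
C6 (derived state 'present') is unique to Epsilon (autapomorphy; uninformative for grouping).
Only Alpha, Beta, Epsilon, and Zeta show the derived state 'present' for C7, supporting them as a clade.
Most parsimonious ingroup topology: ((((Alpha,Zeta),Beta),Epsilon),Gamma).
Zeta and Epsilon share a more recent common ancestor with each other than either does with Gamma, so Gamma is the least closely related of the three.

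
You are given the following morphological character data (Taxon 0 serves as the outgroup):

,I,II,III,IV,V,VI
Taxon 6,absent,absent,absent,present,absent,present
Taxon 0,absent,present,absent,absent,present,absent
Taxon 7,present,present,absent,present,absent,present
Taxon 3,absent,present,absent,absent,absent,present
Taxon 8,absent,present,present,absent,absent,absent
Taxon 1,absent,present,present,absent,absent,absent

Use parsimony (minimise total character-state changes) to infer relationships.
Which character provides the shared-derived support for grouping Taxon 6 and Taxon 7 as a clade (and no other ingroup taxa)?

Character polarity is set by the outgroup: the derived state is whichever differs from the outgroup's state, so for II, V the derived state is 'absent', and for the remaining characters it is 'present'.
I (derived state 'present') is unique to Taxon 7 (autapomorphy; uninformative for grouping).
II (derived state 'absent') is unique to Taxon 6 (autapomorphy; uninformative for grouping).
III: derived state 'present' in Taxon 1 and Taxon 8 only — synapomorphy for {Taxon 1, Taxon 8}.
IV: derived state 'present' in Taxon 6 and Taxon 7 only — synapomorphy for {Taxon 6, Taxon 7}.
V (derived state 'absent') is shared by all ingroup taxa — unites the whole ingroup.
VI: derived state 'present' in Taxon 3, Taxon 6, and Taxon 7 only — synapomorphy for {Taxon 3, Taxon 6, Taxon 7}.
Most parsimonious ingroup topology: ((Taxon 1,Taxon 8),((Taxon 6,Taxon 7),Taxon 3)).
The clade {Taxon 6, Taxon 7} is supported by IV: its derived state 'present' occurs in exactly those taxa and in no other taxon (including the outgroup).

IV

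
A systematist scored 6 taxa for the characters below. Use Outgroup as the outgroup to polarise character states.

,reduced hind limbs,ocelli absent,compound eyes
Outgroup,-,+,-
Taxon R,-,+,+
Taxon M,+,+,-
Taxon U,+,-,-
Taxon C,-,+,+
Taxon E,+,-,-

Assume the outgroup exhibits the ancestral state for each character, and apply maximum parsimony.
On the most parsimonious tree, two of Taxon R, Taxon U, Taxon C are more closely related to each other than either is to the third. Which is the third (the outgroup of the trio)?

Character polarity is set by the outgroup: the derived state is whichever differs from the outgroup's state, so for ocelli absent the derived state is '-', and for the remaining characters it is '+'.
reduced hind limbs: derived state '+' in Taxon E, Taxon M, and Taxon U only — synapomorphy for {Taxon E, Taxon M, Taxon U}.
Only Taxon E and Taxon U show the derived state '-' for ocelli absent, supporting them as a clade.
compound eyes (derived state '+') is shared by Taxon C and Taxon R — a synapomorphy uniting that clade.
Most parsimonious ingroup topology: ((Taxon R,Taxon C),(Taxon M,(Taxon U,Taxon E))).
Taxon R and Taxon C share a more recent common ancestor with each other than either does with Taxon U, so Taxon U is the least closely related of the three.

Taxon U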